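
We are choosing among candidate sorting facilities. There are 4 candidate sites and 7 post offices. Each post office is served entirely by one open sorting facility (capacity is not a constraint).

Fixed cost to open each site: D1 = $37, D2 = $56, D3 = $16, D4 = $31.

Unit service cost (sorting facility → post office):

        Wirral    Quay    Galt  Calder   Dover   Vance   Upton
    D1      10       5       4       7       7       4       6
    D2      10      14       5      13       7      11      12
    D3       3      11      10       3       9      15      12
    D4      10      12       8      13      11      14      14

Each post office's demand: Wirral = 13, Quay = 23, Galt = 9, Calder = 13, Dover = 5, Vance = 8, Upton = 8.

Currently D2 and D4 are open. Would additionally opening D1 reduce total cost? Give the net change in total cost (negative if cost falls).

Yes — net change −315 (cost falls by 315).

Current service cost with {D2, D4}: 839.
Adding D1: each post office re-picks its cheapest; new service cost 487, saving 352.
Extra fixed cost: 37. Net change = 37 − 352 = -315.
(Totals: 926 → 611.)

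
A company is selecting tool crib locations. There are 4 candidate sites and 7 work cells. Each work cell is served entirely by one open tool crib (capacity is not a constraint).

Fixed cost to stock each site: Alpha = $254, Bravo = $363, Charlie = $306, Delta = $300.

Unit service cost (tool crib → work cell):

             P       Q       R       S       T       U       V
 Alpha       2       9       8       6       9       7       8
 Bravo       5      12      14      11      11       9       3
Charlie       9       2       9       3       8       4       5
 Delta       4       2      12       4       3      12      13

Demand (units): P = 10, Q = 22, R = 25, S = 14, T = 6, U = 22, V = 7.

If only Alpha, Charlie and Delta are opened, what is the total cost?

Total cost: 1307

Each work cell is assigned to its cheapest site among the open ones.
{Alpha, Charlie, Delta}: P→Alpha 2·10=20, Q→Charlie 2·22=44, R→Alpha 8·25=200, S→Charlie 3·14=42, T→Delta 3·6=18, U→Charlie 4·22=88, V→Charlie 5·7=35. Service 447; fixed 860; total 1307.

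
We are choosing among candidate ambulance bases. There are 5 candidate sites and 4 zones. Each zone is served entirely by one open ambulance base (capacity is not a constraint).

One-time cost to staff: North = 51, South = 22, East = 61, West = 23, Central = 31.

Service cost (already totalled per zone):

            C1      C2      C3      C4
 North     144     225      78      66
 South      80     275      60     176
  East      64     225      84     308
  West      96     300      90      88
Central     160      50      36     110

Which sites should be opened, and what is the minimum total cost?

For any fixed open set, each zone goes to its cheapest open site; total = fixed + service.
{West, Central}: C1→West 96, C2→Central 50, C3→Central 36, C4→West 88. Service 270; fixed 54; total 324.
{South, Central}: C1→South 80, C2→Central 50, C3→Central 36, C4→Central 110. Service 276; fixed 53; total 329.
{South, West, Central}: C1→South 80, C2→Central 50, C3→Central 36, C4→West 88. Service 254; fixed 76; total 330.
{North, South, East, West, Central}: service 216 + fixed 188 = 404
No other subset beats 324.

Open West and Central; minimum total cost 324.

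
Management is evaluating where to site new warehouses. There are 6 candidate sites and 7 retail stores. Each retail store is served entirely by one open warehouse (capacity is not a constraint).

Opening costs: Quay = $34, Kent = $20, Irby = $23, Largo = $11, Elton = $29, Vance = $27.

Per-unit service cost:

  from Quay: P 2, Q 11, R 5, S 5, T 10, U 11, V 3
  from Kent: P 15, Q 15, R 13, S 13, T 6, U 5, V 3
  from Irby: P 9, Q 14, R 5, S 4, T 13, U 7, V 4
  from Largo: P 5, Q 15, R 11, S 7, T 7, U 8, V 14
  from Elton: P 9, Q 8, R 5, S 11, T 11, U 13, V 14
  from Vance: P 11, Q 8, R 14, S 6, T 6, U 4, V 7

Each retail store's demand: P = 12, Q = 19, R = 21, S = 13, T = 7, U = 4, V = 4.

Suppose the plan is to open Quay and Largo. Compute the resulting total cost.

Total cost: 541

Each retail store is assigned to its cheapest site among the open ones.
{Quay, Largo}: P→Quay 2·12=24, Q→Quay 11·19=209, R→Quay 5·21=105, S→Quay 5·13=65, T→Largo 7·7=49, U→Largo 8·4=32, V→Quay 3·4=12. Service 496; fixed 45; total 541.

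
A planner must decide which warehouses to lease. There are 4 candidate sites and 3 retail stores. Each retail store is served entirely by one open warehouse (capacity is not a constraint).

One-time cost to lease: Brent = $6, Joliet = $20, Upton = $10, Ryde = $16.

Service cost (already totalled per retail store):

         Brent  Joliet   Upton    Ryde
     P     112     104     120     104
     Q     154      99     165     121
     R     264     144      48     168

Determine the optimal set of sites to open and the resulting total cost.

For any fixed open set, each retail store goes to its cheapest open site; total = fixed + service.
{Joliet, Upton}: P→Joliet 104, Q→Joliet 99, R→Upton 48. Service 251; fixed 30; total 281.
{Brent, Joliet, Upton}: service 251 + fixed 36 = 287
{Joliet, Upton, Ryde}: service 251 + fixed 46 = 297
{Brent, Joliet, Upton, Ryde}: service 251 + fixed 52 = 303
(All 15 nonempty subsets were checked; Joliet and Upton is lowest.)

Open Joliet and Upton; minimum total cost 281.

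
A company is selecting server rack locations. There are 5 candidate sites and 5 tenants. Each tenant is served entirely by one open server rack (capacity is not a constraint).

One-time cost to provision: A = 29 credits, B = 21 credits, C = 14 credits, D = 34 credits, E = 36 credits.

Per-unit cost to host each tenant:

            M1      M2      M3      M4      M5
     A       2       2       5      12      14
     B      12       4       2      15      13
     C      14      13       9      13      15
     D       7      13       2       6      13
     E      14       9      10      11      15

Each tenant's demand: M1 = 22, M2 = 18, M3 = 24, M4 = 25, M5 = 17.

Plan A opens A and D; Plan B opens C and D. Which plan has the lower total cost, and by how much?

Plan A is cheaper by 293.

Plan A: {A, D}: M1→A 2·22=44, M2→A 2·18=36, M3→D 2·24=48, M4→D 6·25=150, M5→D 13·17=221. Service 499; fixed 63; total 562.
Plan B: {C, D}: M1→D 7·22=154, M2→C 13·18=234, M3→D 2·24=48, M4→D 6·25=150, M5→D 13·17=221. Service 807; fixed 48; total 855.
Difference: |562 − 855| = 293.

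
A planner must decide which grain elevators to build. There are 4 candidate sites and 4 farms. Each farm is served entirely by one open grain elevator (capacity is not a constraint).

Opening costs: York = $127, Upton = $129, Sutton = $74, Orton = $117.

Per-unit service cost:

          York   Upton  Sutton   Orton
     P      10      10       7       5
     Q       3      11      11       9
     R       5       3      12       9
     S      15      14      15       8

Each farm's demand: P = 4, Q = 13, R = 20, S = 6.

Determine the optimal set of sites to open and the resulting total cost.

For any fixed open set, each farm goes to its cheapest open site; total = fixed + service.
{York}: P→York 10·4=40, Q→York 3·13=39, R→York 5·20=100, S→York 15·6=90. Service 269; fixed 127; total 396.
{York, Orton}: service 207 + fixed 244 = 451
{Upton}: service 327 + fixed 129 = 456
{York, Upton, Sutton, Orton}: service 167 + fixed 447 = 614
No other subset beats 396.

Open York only; minimum total cost 396.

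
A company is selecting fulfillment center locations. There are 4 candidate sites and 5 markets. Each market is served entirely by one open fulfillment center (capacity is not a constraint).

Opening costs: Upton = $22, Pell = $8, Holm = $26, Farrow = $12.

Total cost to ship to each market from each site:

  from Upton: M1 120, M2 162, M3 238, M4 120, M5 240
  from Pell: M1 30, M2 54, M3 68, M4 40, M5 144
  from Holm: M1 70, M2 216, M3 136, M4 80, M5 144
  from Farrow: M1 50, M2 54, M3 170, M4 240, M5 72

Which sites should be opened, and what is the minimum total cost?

For any fixed open set, each market goes to its cheapest open site; total = fixed + service.
{Pell, Farrow}: M1→Pell 30, M2→Pell 54, M3→Pell 68, M4→Pell 40, M5→Farrow 72. Service 264; fixed 20; total 284.
{Upton, Pell, Farrow}: M1→Pell 30, M2→Pell 54, M3→Pell 68, M4→Pell 40, M5→Farrow 72. Service 264; fixed 42; total 306.
{Pell, Holm, Farrow}: service 264 + fixed 46 = 310
{Upton, Pell, Holm, Farrow}: M1→Pell 30, M2→Pell 54, M3→Pell 68, M4→Pell 40, M5→Farrow 72. Service 264; fixed 68; total 332.
No other subset beats 284.

Open Pell and Farrow; minimum total cost 284.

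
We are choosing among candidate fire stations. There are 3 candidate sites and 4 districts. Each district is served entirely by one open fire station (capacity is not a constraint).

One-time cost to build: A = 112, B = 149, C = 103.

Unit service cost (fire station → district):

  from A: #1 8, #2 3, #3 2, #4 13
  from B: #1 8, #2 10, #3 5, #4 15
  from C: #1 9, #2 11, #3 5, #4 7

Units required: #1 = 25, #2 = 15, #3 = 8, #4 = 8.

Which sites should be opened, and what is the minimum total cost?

Open A only; minimum total cost 477.

For any fixed open set, each district goes to its cheapest open site; total = fixed + service.
{A}: #1→A 8·25=200, #2→A 3·15=45, #3→A 2·8=16, #4→A 13·8=104. Service 365; fixed 112; total 477.
{A, C}: #1→A 8·25=200, #2→A 3·15=45, #3→A 2·8=16, #4→C 7·8=56. Service 317; fixed 215; total 532.
{C}: service 486 + fixed 103 = 589
{A, B, C}: #1→A 8·25=200, #2→A 3·15=45, #3→A 2·8=16, #4→C 7·8=56. Service 317; fixed 364; total 681.
No other subset beats 477.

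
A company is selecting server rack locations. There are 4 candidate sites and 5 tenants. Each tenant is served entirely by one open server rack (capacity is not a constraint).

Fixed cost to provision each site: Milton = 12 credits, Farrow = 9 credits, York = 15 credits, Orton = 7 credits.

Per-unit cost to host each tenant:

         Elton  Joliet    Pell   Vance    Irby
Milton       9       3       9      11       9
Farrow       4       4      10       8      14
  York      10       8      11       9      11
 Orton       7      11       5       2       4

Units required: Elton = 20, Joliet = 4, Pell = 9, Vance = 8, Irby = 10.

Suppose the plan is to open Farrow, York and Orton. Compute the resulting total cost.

Each tenant is assigned to its cheapest site among the open ones.
{Farrow, York, Orton}: Elton→Farrow 4·20=80, Joliet→Farrow 4·4=16, Pell→Orton 5·9=45, Vance→Orton 2·8=16, Irby→Orton 4·10=40. Service 197; fixed 31; total 228.

Total cost: 228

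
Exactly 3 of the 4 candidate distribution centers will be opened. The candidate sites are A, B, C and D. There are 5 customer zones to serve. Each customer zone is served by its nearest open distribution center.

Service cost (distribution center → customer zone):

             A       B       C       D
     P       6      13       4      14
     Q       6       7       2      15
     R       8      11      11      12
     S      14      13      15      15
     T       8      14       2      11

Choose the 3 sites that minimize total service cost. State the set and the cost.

With exactly 3 open, each customer zone uses its cheapest among the chosen.
{A, B, C}: P→C 4, Q→C 2, R→A 8, S→B 13, T→C 2. Service cost 29.
{A, C, D}: service cost 30
{B, C, D}: service cost 32
Among all 4 size-3 choices, {A, B, C} is lowest.

Choose A, B and C; total service cost 29.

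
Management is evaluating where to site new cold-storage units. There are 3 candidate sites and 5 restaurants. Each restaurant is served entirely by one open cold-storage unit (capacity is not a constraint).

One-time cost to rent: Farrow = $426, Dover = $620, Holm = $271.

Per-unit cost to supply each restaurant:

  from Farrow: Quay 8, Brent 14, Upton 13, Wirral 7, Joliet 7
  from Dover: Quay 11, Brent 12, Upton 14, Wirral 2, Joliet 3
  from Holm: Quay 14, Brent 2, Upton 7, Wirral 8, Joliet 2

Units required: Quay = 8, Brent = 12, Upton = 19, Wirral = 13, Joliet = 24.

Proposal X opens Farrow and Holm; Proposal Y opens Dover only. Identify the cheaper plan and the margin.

Proposal X is cheaper by 159.

Proposal X: {Farrow, Holm}: Quay→Farrow 8·8=64, Brent→Holm 2·12=24, Upton→Holm 7·19=133, Wirral→Farrow 7·13=91, Joliet→Holm 2·24=48. Service 360; fixed 697; total 1057.
Proposal Y: {Dover}: Quay→Dover 11·8=88, Brent→Dover 12·12=144, Upton→Dover 14·19=266, Wirral→Dover 2·13=26, Joliet→Dover 3·24=72. Service 596; fixed 620; total 1216.
Difference: |1057 − 1216| = 159.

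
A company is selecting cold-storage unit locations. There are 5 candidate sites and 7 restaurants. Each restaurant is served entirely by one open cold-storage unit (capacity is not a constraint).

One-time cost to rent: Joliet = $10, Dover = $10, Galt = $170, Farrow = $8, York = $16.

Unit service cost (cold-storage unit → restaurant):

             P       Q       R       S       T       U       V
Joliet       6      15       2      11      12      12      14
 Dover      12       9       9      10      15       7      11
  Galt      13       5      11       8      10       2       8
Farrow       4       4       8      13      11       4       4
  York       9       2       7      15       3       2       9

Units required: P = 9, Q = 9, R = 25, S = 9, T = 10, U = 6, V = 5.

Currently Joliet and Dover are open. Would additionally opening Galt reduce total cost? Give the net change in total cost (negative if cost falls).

Current service cost with {Joliet, Dover}: 492.
Adding Galt: each restaurant re-picks its cheapest; new service cost 373, saving 119.
Extra fixed cost: 170. Net change = 170 − 119 = 51.
(Totals: 512 → 563.)

No — net change +51 (cost rises by 51).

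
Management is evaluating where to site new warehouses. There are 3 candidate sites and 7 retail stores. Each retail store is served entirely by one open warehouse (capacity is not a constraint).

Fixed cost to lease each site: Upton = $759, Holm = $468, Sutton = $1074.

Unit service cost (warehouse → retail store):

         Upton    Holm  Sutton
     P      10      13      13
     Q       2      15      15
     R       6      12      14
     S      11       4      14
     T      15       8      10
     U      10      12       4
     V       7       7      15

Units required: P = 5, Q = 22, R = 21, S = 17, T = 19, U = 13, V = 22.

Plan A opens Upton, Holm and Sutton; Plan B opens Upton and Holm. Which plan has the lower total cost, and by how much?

Plan B is cheaper by 996.

Plan A: {Upton, Holm, Sutton}: P→Upton 10·5=50, Q→Upton 2·22=44, R→Upton 6·21=126, S→Holm 4·17=68, T→Holm 8·19=152, U→Sutton 4·13=52, V→Upton 7·22=154. Service 646; fixed 2301; total 2947.
Plan B: {Upton, Holm}: P→Upton 10·5=50, Q→Upton 2·22=44, R→Upton 6·21=126, S→Holm 4·17=68, T→Holm 8·19=152, U→Upton 10·13=130, V→Upton 7·22=154. Service 724; fixed 1227; total 1951.
Difference: |2947 − 1951| = 996.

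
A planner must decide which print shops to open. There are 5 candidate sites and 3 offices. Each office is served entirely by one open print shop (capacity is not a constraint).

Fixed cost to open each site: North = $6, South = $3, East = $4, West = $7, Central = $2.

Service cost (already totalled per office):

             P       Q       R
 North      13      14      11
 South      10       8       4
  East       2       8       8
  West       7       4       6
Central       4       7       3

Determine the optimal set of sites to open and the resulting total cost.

For any fixed open set, each office goes to its cheapest open site; total = fixed + service.
{Central}: P→Central 4, Q→Central 7, R→Central 3. Service 14; fixed 2; total 16.
{East, Central}: service 12 + fixed 6 = 18
{South, Central}: P→Central 4, Q→Central 7, R→Central 3. Service 14; fixed 5; total 19.
{North, South, East, West, Central}: service 9 + fixed 22 = 31
No other subset beats 16.

Open Central only; minimum total cost 16.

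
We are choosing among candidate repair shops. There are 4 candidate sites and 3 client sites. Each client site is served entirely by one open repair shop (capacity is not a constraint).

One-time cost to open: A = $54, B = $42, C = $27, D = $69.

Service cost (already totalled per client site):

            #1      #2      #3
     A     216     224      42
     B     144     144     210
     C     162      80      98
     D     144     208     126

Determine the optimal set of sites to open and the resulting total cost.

For any fixed open set, each client site goes to its cheapest open site; total = fixed + service.
{A, C}: #1→C 162, #2→C 80, #3→A 42. Service 284; fixed 81; total 365.
{C}: service 340 + fixed 27 = 367
{A, B, C}: #1→B 144, #2→C 80, #3→A 42. Service 266; fixed 123; total 389.
{A, B, C, D}: #1→B 144, #2→C 80, #3→A 42. Service 266; fixed 192; total 458.
No other subset beats 365.

Open A and C; minimum total cost 365.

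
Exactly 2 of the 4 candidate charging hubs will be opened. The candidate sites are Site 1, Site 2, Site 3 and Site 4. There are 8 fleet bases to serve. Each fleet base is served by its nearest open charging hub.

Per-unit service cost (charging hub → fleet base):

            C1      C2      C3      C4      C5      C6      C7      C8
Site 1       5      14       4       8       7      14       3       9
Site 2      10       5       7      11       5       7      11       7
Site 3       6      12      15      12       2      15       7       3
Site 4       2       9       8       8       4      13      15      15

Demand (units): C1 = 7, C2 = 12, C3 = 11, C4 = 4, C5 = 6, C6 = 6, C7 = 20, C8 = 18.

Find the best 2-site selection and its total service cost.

With exactly 2 open, each fleet base uses its cheapest among the chosen.
{Site 1, Site 2}: C1→Site 1 5·7=35, C2→Site 2 5·12=60, C3→Site 1 4·11=44, C4→Site 1 8·4=32, C5→Site 2 5·6=30, C6→Site 2 7·6=42, C7→Site 1 3·20=60, C8→Site 2 7·18=126. Service cost 429.
{Site 1, Site 3}: service cost 465
{Site 2, Site 3}: service cost 471
Among all 6 size-2 choices, {Site 1, Site 2} is lowest.

Choose Site 1 and Site 2; total service cost 429.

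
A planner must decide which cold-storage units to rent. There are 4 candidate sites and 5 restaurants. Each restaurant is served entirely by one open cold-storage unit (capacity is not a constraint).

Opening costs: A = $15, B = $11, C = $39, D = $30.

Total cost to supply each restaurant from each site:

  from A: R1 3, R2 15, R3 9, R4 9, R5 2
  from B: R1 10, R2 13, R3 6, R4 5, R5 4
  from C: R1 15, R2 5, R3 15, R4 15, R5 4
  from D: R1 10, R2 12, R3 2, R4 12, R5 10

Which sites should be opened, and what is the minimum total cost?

Open B only; minimum total cost 49.

For any fixed open set, each restaurant goes to its cheapest open site; total = fixed + service.
{B}: R1→B 10, R2→B 13, R3→B 6, R4→B 5, R5→B 4. Service 38; fixed 11; total 49.
{A}: service 38 + fixed 15 = 53
{A, B}: service 29 + fixed 26 = 55
{A, B, C, D}: service 17 + fixed 95 = 112
(All 15 nonempty subsets were checked; B only is lowest.)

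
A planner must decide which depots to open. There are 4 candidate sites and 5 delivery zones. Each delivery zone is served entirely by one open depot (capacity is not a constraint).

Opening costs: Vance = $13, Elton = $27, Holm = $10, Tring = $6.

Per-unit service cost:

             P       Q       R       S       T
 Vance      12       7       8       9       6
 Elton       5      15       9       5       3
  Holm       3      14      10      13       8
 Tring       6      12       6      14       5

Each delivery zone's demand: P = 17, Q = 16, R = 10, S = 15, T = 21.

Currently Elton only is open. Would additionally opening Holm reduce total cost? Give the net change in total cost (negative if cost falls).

Yes — net change −40 (cost falls by 40).

Current service cost with {Elton}: 553.
Adding Holm: each delivery zone re-picks its cheapest; new service cost 503, saving 50.
Extra fixed cost: 10. Net change = 10 − 50 = -40.
(Totals: 580 → 540.)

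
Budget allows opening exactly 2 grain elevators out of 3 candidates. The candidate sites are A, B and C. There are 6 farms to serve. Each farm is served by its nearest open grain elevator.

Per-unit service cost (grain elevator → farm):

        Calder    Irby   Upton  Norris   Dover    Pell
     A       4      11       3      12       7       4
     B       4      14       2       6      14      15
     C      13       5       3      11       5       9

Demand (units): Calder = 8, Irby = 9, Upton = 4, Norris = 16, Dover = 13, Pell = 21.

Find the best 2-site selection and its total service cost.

Choose A and B; total service cost 410.

With exactly 2 open, each farm uses its cheapest among the chosen.
{A, B}: Calder→A 4·8=32, Irby→A 11·9=99, Upton→B 2·4=8, Norris→B 6·16=96, Dover→A 7·13=91, Pell→A 4·21=84. Service cost 410.
{A, C}: service cost 414
{B, C}: service cost 435
Among all 3 size-2 choices, {A, B} is lowest.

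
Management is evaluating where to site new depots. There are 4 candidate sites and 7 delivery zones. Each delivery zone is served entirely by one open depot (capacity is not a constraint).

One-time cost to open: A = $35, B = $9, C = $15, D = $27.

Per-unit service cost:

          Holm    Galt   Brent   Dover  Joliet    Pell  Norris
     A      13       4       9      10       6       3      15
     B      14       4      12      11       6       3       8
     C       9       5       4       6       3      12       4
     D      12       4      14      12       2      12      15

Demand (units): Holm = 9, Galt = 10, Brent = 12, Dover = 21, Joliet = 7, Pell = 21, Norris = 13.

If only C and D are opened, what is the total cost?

Each delivery zone is assigned to its cheapest site among the open ones.
{C, D}: Holm→C 9·9=81, Galt→D 4·10=40, Brent→C 4·12=48, Dover→C 6·21=126, Joliet→D 2·7=14, Pell→C 12·21=252, Norris→C 4·13=52. Service 613; fixed 42; total 655.

Total cost: 655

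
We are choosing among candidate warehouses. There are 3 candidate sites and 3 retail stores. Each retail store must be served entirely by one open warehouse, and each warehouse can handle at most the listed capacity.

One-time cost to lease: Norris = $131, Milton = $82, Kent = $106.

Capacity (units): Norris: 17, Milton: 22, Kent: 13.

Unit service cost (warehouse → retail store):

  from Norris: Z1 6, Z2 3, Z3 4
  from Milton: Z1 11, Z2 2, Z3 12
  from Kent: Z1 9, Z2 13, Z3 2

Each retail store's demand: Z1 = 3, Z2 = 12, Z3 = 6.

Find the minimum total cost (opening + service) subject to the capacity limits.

Open {Milton}: Z1→Milton 11·3=33, Z2→Milton 2·12=24, Z3→Milton 12·6=72.
Loads: Milton carries 21/22. Service 129; fixed 82; total 211.
Next best feasible plan costs 251.

Minimum total cost: 211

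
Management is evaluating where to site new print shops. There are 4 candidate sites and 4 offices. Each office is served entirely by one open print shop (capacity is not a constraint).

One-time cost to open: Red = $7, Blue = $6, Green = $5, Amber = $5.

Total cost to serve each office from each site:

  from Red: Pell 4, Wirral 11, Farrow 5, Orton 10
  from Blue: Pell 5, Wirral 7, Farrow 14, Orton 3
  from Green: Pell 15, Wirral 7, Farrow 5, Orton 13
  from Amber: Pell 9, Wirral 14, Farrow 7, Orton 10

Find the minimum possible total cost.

Minimum total cost: 31

For any fixed open set, each office goes to its cheapest open site; total = fixed + service.
{Blue, Green}: Pell→Blue 5, Wirral→Blue 7, Farrow→Green 5, Orton→Blue 3. Service 20; fixed 11; total 31.
{Red, Blue}: Pell→Red 4, Wirral→Blue 7, Farrow→Red 5, Orton→Blue 3. Service 19; fixed 13; total 32.
{Blue, Amber}: service 22 + fixed 11 = 33
{Red, Blue, Green, Amber}: Pell→Red 4, Wirral→Blue 7, Farrow→Red 5, Orton→Blue 3. Service 19; fixed 23; total 42.
No other subset beats 31.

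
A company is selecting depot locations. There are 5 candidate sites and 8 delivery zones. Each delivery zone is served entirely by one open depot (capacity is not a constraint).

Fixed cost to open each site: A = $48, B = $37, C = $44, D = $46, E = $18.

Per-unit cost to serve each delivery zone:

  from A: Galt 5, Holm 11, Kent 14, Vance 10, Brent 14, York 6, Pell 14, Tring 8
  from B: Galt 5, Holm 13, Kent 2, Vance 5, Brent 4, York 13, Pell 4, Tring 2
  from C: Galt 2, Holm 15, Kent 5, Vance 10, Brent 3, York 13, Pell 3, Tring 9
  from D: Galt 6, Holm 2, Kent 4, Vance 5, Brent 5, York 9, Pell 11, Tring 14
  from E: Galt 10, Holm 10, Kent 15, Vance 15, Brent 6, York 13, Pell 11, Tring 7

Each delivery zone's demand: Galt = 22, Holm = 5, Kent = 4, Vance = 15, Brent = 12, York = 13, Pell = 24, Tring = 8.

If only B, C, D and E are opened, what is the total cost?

Total cost: 523

Each delivery zone is assigned to its cheapest site among the open ones.
{B, C, D, E}: Galt→C 2·22=44, Holm→D 2·5=10, Kent→B 2·4=8, Vance→B 5·15=75, Brent→C 3·12=36, York→D 9·13=117, Pell→C 3·24=72, Tring→B 2·8=16. Service 378; fixed 145; total 523.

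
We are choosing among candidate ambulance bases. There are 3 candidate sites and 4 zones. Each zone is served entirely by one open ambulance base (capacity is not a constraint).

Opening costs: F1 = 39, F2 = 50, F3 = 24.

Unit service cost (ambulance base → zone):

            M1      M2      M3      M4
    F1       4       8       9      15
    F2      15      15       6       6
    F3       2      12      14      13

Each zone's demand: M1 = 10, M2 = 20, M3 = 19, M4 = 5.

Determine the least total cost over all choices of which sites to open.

Minimum total cost: 433

For any fixed open set, each zone goes to its cheapest open site; total = fixed + service.
{F1, F2}: M1→F1 4·10=40, M2→F1 8·20=160, M3→F2 6·19=114, M4→F2 6·5=30. Service 344; fixed 89; total 433.
{F1, F2, F3}: M1→F3 2·10=20, M2→F1 8·20=160, M3→F2 6·19=114, M4→F2 6·5=30. Service 324; fixed 113; total 437.
{F2, F3}: service 404 + fixed 74 = 478
{F3}: service 591 + fixed 24 = 615
No other subset beats 433.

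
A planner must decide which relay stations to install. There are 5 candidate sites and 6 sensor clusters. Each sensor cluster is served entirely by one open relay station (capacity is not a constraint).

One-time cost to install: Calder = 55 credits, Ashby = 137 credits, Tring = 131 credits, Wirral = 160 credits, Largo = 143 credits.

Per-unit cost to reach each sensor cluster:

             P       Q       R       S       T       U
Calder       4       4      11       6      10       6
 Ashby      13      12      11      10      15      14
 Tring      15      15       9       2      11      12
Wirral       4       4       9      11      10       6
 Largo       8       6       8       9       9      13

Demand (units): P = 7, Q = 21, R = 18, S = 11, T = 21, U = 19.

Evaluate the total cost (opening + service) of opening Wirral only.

Each sensor cluster is assigned to its cheapest site among the open ones.
{Wirral}: P→Wirral 4·7=28, Q→Wirral 4·21=84, R→Wirral 9·18=162, S→Wirral 11·11=121, T→Wirral 10·21=210, U→Wirral 6·19=114. Service 719; fixed 160; total 879.

Total cost: 879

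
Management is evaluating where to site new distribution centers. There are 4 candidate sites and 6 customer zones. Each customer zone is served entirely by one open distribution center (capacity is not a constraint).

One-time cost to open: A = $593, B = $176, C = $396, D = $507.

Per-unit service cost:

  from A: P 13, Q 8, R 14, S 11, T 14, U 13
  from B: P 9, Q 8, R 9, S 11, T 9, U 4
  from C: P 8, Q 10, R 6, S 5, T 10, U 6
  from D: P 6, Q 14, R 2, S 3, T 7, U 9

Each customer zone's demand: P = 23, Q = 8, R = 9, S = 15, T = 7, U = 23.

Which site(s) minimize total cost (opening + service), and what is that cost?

Open B only; minimum total cost 848.

For any fixed open set, each customer zone goes to its cheapest open site; total = fixed + service.
{B}: P→B 9·23=207, Q→B 8·8=64, R→B 9·9=81, S→B 11·15=165, T→B 9·7=63, U→B 4·23=92. Service 672; fixed 176; total 848.
{C}: P→C 8·23=184, Q→C 10·8=80, R→C 6·9=54, S→C 5·15=75, T→C 10·7=70, U→C 6·23=138. Service 601; fixed 396; total 997.
{D}: service 569 + fixed 507 = 1076
{A, B, C, D}: service 406 + fixed 1672 = 2078
(All 15 nonempty subsets were checked; B only is lowest.)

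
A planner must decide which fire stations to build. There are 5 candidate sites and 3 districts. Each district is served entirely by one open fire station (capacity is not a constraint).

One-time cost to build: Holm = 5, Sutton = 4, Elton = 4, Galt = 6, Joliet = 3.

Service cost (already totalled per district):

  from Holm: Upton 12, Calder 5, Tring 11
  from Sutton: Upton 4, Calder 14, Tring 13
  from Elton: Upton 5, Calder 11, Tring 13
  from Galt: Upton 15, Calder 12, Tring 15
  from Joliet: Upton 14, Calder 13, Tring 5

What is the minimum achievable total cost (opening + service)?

For any fixed open set, each district goes to its cheapest open site; total = fixed + service.
{Holm, Sutton, Joliet}: Upton→Sutton 4, Calder→Holm 5, Tring→Joliet 5. Service 14; fixed 12; total 26.
{Holm, Elton, Joliet}: Upton→Elton 5, Calder→Holm 5, Tring→Joliet 5. Service 15; fixed 12; total 27.
{Elton, Joliet}: service 21 + fixed 7 = 28
{Holm, Sutton, Elton, Galt, Joliet}: service 14 + fixed 22 = 36
No other subset beats 26.

Minimum total cost: 26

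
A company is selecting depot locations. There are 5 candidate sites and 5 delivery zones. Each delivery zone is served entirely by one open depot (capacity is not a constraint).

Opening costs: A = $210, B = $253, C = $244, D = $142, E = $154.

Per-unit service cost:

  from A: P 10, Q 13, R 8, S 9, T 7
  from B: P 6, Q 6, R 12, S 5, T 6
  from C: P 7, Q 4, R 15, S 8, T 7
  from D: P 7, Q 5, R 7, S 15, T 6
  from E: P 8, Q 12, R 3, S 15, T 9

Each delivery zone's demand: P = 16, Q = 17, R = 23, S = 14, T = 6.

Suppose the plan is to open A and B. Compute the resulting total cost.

Each delivery zone is assigned to its cheapest site among the open ones.
{A, B}: P→B 6·16=96, Q→B 6·17=102, R→A 8·23=184, S→B 5·14=70, T→B 6·6=36. Service 488; fixed 463; total 951.

Total cost: 951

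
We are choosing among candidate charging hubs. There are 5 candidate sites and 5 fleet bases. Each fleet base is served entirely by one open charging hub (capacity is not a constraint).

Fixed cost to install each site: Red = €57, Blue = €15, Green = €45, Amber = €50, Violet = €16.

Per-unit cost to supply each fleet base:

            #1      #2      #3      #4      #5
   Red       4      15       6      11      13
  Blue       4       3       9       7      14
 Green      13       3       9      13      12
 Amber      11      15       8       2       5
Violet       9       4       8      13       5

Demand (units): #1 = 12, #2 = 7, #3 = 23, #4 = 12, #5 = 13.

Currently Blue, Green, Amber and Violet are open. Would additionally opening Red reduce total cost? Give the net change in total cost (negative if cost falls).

Current service cost with {Blue, Green, Amber, Violet}: 342.
Adding Red: each fleet base re-picks its cheapest; new service cost 296, saving 46.
Extra fixed cost: 57. Net change = 57 − 46 = 11.
(Totals: 468 → 479.)

No — net change +11 (cost rises by 11).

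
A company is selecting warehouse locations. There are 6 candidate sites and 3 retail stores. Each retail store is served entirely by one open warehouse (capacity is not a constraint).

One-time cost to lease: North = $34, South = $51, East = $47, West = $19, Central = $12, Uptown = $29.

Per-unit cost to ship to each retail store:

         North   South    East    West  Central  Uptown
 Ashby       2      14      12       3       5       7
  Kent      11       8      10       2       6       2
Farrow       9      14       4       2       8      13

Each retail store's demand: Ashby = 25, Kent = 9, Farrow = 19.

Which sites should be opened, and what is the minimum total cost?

Open West only; minimum total cost 150.

For any fixed open set, each retail store goes to its cheapest open site; total = fixed + service.
{West}: Ashby→West 3·25=75, Kent→West 2·9=18, Farrow→West 2·19=38. Service 131; fixed 19; total 150.
{North, West}: service 106 + fixed 53 = 159
{West, Central}: service 131 + fixed 31 = 162
{North, South, East, West, Central, Uptown}: Ashby→North 2·25=50, Kent→West 2·9=18, Farrow→West 2·19=38. Service 106; fixed 192; total 298.
No other subset beats 150.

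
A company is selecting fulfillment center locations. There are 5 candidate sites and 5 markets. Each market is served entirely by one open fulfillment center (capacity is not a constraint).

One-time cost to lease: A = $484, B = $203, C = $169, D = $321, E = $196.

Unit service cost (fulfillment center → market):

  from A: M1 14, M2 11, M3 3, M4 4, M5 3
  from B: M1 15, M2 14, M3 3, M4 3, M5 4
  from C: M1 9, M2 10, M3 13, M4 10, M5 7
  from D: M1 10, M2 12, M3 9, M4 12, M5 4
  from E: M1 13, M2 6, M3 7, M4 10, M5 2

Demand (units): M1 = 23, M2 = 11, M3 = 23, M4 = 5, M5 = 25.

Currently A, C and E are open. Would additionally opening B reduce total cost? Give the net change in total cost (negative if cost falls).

No — net change +198 (cost rises by 198).

Current service cost with {A, C, E}: 412.
Adding B: each market re-picks its cheapest; new service cost 407, saving 5.
Extra fixed cost: 203. Net change = 203 − 5 = 198.
(Totals: 1261 → 1459.)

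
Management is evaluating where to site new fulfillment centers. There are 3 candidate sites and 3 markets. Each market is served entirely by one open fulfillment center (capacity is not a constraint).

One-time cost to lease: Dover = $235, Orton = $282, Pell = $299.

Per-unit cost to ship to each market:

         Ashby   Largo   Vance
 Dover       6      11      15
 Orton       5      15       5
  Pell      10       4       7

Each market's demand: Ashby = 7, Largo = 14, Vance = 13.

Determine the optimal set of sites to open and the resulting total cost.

Open Pell only; minimum total cost 516.

For any fixed open set, each market goes to its cheapest open site; total = fixed + service.
{Pell}: Ashby→Pell 10·7=70, Largo→Pell 4·14=56, Vance→Pell 7·13=91. Service 217; fixed 299; total 516.
{Orton}: service 310 + fixed 282 = 592
{Dover}: service 391 + fixed 235 = 626
{Dover, Orton, Pell}: service 156 + fixed 816 = 972
(All 7 nonempty subsets were checked; Pell only is lowest.)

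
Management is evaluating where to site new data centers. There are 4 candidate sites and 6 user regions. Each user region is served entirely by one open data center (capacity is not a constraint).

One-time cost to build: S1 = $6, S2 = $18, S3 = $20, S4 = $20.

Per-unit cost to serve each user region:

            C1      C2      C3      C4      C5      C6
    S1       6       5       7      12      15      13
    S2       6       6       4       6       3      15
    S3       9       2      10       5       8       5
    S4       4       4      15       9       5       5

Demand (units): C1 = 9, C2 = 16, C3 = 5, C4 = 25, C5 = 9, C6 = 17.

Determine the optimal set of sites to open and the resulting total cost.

For any fixed open set, each user region goes to its cheapest open site; total = fixed + service.
{S2, S3}: C1→S2 6·9=54, C2→S3 2·16=32, C3→S2 4·5=20, C4→S3 5·25=125, C5→S2 3·9=27, C6→S3 5·17=85. Service 343; fixed 38; total 381.
{S2, S3, S4}: service 325 + fixed 58 = 383
{S1, S2, S3}: service 343 + fixed 44 = 387
{S1, S2, S3, S4}: service 325 + fixed 64 = 389
No other subset beats 381.

Open S2 and S3; minimum total cost 381.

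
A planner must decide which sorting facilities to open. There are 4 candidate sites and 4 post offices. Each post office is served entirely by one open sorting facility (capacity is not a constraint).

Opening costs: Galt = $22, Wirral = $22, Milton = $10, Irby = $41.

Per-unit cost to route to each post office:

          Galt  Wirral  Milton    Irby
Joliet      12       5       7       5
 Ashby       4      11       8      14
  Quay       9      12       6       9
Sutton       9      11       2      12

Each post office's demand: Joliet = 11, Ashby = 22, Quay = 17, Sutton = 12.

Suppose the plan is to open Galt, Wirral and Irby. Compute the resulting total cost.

Total cost: 489

Each post office is assigned to its cheapest site among the open ones.
{Galt, Wirral, Irby}: Joliet→Wirral 5·11=55, Ashby→Galt 4·22=88, Quay→Galt 9·17=153, Sutton→Galt 9·12=108. Service 404; fixed 85; total 489.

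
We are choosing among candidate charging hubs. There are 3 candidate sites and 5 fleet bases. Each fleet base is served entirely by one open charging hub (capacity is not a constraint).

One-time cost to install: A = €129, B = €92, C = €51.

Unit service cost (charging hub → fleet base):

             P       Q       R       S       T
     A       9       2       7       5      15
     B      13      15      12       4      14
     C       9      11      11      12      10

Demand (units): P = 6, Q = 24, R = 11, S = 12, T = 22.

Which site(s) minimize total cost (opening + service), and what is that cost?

For any fixed open set, each fleet base goes to its cheapest open site; total = fixed + service.
{A, C}: P→A 9·6=54, Q→A 2·24=48, R→A 7·11=77, S→A 5·12=60, T→C 10·22=220. Service 459; fixed 180; total 639.
{A}: P→A 9·6=54, Q→A 2·24=48, R→A 7·11=77, S→A 5·12=60, T→A 15·22=330. Service 569; fixed 129; total 698.
{A, B, C}: P→A 9·6=54, Q→A 2·24=48, R→A 7·11=77, S→B 4·12=48, T→C 10·22=220. Service 447; fixed 272; total 719.
{C}: service 803 + fixed 51 = 854
No other subset beats 639.

Open A and C; minimum total cost 639.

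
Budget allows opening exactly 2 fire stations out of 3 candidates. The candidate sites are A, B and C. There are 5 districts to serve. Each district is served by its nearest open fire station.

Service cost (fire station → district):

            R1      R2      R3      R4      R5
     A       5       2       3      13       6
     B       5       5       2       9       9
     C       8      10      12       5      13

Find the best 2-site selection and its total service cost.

With exactly 2 open, each district uses its cheapest among the chosen.
{A, C}: R1→A 5, R2→A 2, R3→A 3, R4→C 5, R5→A 6. Service cost 21.
{A, B}: service cost 24
{B, C}: service cost 26
Among all 3 size-2 choices, {A, C} is lowest.

Choose A and C; total service cost 21.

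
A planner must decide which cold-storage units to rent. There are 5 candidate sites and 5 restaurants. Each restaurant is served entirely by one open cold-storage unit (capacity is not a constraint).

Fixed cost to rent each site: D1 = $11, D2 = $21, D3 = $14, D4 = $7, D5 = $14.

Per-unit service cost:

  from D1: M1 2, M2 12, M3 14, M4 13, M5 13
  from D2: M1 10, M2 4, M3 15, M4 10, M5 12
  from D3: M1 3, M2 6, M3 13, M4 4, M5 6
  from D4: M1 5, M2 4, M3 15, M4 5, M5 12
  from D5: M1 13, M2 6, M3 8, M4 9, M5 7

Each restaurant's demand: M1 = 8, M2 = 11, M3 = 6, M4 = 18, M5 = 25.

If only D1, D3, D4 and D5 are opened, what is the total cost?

Total cost: 376

Each restaurant is assigned to its cheapest site among the open ones.
{D1, D3, D4, D5}: M1→D1 2·8=16, M2→D4 4·11=44, M3→D5 8·6=48, M4→D3 4·18=72, M5→D3 6·25=150. Service 330; fixed 46; total 376.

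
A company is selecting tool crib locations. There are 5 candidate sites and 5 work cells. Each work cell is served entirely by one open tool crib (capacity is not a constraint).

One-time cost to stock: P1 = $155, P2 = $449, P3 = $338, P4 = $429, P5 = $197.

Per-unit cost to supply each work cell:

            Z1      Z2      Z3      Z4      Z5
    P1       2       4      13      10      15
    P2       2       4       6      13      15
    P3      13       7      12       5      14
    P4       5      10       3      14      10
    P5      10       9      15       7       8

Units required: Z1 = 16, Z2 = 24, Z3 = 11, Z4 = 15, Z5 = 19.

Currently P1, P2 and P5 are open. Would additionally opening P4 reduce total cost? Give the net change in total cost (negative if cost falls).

No — net change +396 (cost rises by 396).

Current service cost with {P1, P2, P5}: 451.
Adding P4: each work cell re-picks its cheapest; new service cost 418, saving 33.
Extra fixed cost: 429. Net change = 429 − 33 = 396.
(Totals: 1252 → 1648.)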